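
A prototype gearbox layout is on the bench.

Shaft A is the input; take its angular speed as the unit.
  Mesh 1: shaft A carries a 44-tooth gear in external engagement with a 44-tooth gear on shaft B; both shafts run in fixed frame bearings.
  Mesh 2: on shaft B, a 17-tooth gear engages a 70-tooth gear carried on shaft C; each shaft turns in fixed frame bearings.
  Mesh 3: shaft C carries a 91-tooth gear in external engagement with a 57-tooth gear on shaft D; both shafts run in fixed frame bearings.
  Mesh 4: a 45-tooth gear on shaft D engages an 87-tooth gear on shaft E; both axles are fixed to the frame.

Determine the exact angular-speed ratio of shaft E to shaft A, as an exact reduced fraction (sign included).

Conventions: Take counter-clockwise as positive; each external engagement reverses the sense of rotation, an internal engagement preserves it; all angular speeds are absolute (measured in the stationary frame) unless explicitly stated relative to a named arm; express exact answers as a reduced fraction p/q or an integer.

class = fixed-axis compound train [4 meshes; 4 ratios multiply, 4 sense flips]
mesh 1 [44T→44T]: running ratio 1, sense −
mesh 2 [17T→70T]: running ratio 17/70, sense +
mesh 3 [91T→57T]: running ratio 221/570, sense −
mesh 4 [45T→87T]: running ratio 221/1102, sense +
ω_out/ω_in = 221/1102

221/1102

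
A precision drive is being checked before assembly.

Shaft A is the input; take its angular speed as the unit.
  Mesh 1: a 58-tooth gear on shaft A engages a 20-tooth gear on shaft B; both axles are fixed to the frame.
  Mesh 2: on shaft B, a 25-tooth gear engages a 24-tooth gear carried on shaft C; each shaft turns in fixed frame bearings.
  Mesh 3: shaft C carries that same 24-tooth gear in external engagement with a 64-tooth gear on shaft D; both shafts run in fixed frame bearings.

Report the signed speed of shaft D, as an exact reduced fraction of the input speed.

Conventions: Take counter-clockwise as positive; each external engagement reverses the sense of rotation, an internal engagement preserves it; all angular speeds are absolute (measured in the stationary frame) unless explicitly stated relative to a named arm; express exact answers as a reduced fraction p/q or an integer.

-145/128

3-mesh fixed-axis compound train (all bearings frame-fixed)
mesh 1 [58T→20T]: |ω|/ω_in = 1×58/20 = 29/10, sense flips to −
mesh 2 [25T→24T]: |ω|/ω_in = (29/10)×25/24 = 145/48, sense flips to +
mesh 3 [24T→64T]: |ω|/ω_in = (145/48)×24/64 = 145/128, sense flips to −
signed output speed (× input speed) = -145/128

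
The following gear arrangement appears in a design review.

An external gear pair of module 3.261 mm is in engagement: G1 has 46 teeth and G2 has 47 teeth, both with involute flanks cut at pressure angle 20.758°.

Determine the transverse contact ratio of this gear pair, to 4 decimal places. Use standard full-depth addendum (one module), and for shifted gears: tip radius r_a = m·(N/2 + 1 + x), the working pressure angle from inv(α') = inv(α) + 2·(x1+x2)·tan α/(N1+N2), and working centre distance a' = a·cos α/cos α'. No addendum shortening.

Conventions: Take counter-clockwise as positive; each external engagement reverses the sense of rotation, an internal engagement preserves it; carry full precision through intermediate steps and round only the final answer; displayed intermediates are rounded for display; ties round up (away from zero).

1.7036

recognized (one external pair, fixed centres): single-mesh tooth geometry, m = 3.261, N1 = 46, N2 = 47
base radii: r_b1 = 70.134235, r_b2 = 71.658892
tip radii: r_a1 = 78.264000, r_a2 = 79.894500
no profile shift: α' = α, a' = a
action lengths: √(r_a1²−r_b1²) = 34.733885, √(r_a2²−r_b2²) = 35.328944
base pitch p_b = π·m·cos α = 9.579704
CR = (34.733885 + 35.328944 − 151.636500·sin 20.75800°)/9.579704 = 1.703557
contact ratio ≈ 1.7036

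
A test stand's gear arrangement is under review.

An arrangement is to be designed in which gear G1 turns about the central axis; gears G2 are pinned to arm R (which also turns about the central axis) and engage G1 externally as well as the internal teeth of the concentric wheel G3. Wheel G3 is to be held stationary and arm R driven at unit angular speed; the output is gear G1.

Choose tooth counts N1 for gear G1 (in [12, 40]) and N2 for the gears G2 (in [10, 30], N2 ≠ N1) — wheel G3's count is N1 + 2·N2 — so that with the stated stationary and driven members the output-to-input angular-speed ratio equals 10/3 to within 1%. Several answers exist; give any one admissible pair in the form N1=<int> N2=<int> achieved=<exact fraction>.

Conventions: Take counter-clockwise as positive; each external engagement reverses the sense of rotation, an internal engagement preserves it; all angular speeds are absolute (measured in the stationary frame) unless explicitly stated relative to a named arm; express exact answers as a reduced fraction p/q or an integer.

planetary set to be sized for 10/3 (Willis relation)
Willis with ω_ring = 0: ω_sun/ω_arm = (N1+N3)/N1; set equal to 10/3  ⇒  N3/N1 = 10/3 − 1 = 7/3
N3 = N1 + 2·N2  ⇒  N2/N1 = (N3/N1 − 1)/2 = (7/3 − 1)/2 = 2/3
smallest multiple with N1 ≥ 12 and N2 ≥ 10: k = 5  ⇒  N1 = 5·3 = 15, N2 = 5·2 = 10 (N1 ≤ 40, N2 ≤ 30, N2 ≠ N1 ✓), N3 = 15 + 2·10 = 35
check: (N1+N3)/N1 with N1 = 15, N3 = 35 gives 10/3; |achieved − target| = 0 ≤ 1/30 ✓

N1=15 N2=10 achieved=10/3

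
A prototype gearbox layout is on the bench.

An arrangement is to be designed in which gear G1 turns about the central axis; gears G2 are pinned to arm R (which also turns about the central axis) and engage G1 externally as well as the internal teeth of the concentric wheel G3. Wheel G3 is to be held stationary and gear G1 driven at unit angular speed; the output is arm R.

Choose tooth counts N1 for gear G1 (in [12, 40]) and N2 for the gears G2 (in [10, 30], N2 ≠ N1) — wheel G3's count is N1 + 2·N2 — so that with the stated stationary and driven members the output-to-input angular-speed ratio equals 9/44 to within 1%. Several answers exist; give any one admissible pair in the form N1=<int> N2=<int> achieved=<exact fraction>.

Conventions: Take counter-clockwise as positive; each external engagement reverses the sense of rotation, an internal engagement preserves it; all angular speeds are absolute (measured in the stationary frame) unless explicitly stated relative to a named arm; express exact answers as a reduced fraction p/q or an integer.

planetary set to be sized for 9/44 (Willis relation)
Willis with ω_ring = 0: ω_arm/ω_sun = N1/(N1+N3); set equal to 9/44  ⇒  N3/N1 = 1/(9/44) − 1 = 35/9
N3 = N1 + 2·N2  ⇒  N2/N1 = (N3/N1 − 1)/2 = (35/9 − 1)/2 = 13/9
smallest multiple with N1 ≥ 12 and N2 ≥ 10: k = 2  ⇒  N1 = 2·9 = 18, N2 = 2·13 = 26 (N1 ≤ 40, N2 ≤ 30, N2 ≠ N1 ✓), N3 = 18 + 2·26 = 70
check: N1/(N1+N3) with N1 = 18, N3 = 70 gives 9/44; |achieved − target| = 0 ≤ 9/4400 ✓

N1=18 N2=26 achieved=9/44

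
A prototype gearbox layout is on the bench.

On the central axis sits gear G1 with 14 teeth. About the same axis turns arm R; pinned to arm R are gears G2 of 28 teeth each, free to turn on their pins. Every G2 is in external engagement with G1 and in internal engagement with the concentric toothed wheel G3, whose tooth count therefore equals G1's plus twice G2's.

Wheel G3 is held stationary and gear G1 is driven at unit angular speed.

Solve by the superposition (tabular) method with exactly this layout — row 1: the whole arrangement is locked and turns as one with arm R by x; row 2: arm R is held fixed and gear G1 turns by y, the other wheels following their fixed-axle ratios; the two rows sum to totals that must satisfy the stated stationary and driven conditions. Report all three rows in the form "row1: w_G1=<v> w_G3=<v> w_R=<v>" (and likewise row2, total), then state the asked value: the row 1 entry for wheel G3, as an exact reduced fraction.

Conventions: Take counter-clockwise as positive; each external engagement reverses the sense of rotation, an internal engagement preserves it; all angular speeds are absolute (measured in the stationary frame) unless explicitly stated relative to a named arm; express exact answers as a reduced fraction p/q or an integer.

row1: w_G1=1/6 w_G3=1/6 w_R=1/6
row2: w_G1=5/6 w_G3=-1/6 w_R=0
total: w_G1=1 w_G3=0 w_R=1/6
asked value: 1/6

recognized (axles ride arm R): planetary set, 14/28/70 teeth
row 1 (train locked, turned with arm): all members turn x
row 2 (arm held, sun turns y): ω_ring = −(14/70)·y, ω_arm = 0
boundary: total ω_ring = x − (14/70)·y = 0 and total ω_sun = x + y = 1  ⇒  y = 5/6, x = 1/6
row 2 ring = −(14/70)·5/6 = -1/6
totals (row 1 + row 2): sun 1/6 + 5/6 = 1, ring 1/6 + (-1/6) = 0, arm 1/6 + 0 = 1/6
asked cell (row1, ring) = 1/6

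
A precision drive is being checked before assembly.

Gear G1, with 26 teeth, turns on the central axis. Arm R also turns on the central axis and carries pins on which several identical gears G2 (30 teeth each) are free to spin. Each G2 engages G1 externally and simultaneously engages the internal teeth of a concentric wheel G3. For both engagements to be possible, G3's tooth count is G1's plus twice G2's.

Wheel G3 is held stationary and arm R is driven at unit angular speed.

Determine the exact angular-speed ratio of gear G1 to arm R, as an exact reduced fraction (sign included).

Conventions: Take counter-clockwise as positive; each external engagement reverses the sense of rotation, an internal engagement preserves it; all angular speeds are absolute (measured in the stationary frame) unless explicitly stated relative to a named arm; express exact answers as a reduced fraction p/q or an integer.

topology: planetary set — G1 26T / G2 30T / G3 86T, arm = carrier (Willis)
ring teeth: 26 + 2·30 = 86
26(ω_sun−ω_arm) = −86(ω_ring−ω_arm),  ω_ring = 0, ω_arm = 1
ω_sun = 1 − (86/26)(0−1) = 56/13
ω_out/ω_in = 56/13

56/13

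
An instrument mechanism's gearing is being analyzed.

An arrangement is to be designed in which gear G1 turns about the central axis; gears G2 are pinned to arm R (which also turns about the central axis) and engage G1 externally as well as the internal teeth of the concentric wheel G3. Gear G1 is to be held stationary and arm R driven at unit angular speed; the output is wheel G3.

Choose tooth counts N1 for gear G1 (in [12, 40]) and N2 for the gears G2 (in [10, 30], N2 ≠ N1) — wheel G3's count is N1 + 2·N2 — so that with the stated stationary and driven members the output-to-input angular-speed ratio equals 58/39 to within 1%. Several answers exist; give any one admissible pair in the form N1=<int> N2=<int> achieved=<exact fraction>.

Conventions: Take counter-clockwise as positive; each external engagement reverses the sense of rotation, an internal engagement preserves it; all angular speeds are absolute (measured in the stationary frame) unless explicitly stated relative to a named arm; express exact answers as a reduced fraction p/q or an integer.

N1=19 N2=10 achieved=58/39

topology: planetary set — design target 58/39, arm = carrier (Willis)
Willis with ω_sun = 0: ω_ring/ω_arm = (N1+N3)/N3; set equal to 58/39  ⇒  N3/N1 = 1/(58/39 − 1) = 39/19
N3 = N1 + 2·N2  ⇒  N2/N1 = (N3/N1 − 1)/2 = (39/19 − 1)/2 = 10/19
smallest multiple with N1 ≥ 12 and N2 ≥ 10: k = 1  ⇒  N1 = 1·19 = 19, N2 = 1·10 = 10 (N1 ≤ 40, N2 ≤ 30, N2 ≠ N1 ✓), N3 = 19 + 2·10 = 39
check: (N1+N3)/N3 with N1 = 19, N3 = 39 gives 58/39; |achieved − target| = 0 ≤ 29/1950 ✓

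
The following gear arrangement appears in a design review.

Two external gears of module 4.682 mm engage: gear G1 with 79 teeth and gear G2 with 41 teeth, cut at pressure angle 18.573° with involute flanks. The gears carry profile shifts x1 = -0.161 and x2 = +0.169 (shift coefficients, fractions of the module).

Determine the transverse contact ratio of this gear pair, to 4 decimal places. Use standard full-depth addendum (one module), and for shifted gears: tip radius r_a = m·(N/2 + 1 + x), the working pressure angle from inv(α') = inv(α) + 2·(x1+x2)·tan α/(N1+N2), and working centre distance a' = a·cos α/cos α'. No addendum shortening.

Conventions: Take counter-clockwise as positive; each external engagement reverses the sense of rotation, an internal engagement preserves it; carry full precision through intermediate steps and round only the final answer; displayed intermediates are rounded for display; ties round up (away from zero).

1.8339

recognized (one external pair, fixed centres): single-mesh tooth geometry, m = 4.682, N1 = 79, N2 = 41
base radii: r_b1 = 175.307120, r_b2 = 90.982176
tip radii: r_a1 = 188.867198, r_a2 = 101.454258
inv(α') = inv(18.573°) + 2·(-0.161+0.169)·tan α/(79+41) = 0.01189745  ⇒  α' = 18.59571°
a' = a·cos α / cos α' = 280.9200·cos 18.573°/cos 18.59571° = 280.957434
action lengths: √(r_a1²−r_b1²) = 70.272556, √(r_a2²−r_b2²) = 44.891091
base pitch p_b = π·m·cos α = 13.942875
CR = (70.272556 + 44.891091 − 280.957434·sin 18.59571°)/13.942875 = 1.833884
contact ratio ≈ 1.8339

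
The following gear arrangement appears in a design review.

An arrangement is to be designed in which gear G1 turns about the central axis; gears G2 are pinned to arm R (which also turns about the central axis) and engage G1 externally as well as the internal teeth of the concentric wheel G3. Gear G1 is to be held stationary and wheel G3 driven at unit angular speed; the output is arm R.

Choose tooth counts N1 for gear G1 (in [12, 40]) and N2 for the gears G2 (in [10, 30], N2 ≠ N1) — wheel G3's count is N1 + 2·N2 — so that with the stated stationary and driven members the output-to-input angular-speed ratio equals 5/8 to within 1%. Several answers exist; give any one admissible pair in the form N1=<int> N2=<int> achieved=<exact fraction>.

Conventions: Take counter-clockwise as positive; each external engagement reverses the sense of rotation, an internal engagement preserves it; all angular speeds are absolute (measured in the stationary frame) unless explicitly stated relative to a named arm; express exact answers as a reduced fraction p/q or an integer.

design class (target 5/8): planetary set
Willis with ω_sun = 0: ω_arm/ω_ring = N3/(N1+N3); set equal to 5/8  ⇒  N3/N1 = (5/8)/(1 − 5/8) = 5/3
N3 = N1 + 2·N2  ⇒  N2/N1 = (N3/N1 − 1)/2 = (5/3 − 1)/2 = 1/3
smallest multiple with N1 ≥ 12 and N2 ≥ 10: k = 10  ⇒  N1 = 10·3 = 30, N2 = 10·1 = 10 (N1 ≤ 40, N2 ≤ 30, N2 ≠ N1 ✓), N3 = 30 + 2·10 = 50
check: N3/(N1+N3) with N1 = 30, N3 = 50 gives 5/8; |achieved − target| = 0 ≤ 1/160 ✓

N1=30 N2=10 achieved=5/8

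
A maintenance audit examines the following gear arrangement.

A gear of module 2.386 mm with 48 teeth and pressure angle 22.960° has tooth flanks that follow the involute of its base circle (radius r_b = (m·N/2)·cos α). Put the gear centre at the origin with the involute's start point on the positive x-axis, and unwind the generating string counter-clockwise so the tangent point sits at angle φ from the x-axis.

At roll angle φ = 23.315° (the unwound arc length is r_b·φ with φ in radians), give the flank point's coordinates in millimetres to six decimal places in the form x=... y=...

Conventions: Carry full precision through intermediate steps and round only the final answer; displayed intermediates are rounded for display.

x=56.913816 y=1.164783

topology: single-mesh involute geometry — m = 2.386, N = 48
pitch radius r_p = m·N/2 = 2.386·48/2 = 57.264000
base radius r_b = r_p·cos α = 57.264000·cos 22.960° = 52.727398
roll angle φ = 23.315° = 0.40692352 rad
x = r_b·(cos φ + φ·sin φ) = 56.913816
y = r_b·(sin φ − φ·cos φ) = 1.164783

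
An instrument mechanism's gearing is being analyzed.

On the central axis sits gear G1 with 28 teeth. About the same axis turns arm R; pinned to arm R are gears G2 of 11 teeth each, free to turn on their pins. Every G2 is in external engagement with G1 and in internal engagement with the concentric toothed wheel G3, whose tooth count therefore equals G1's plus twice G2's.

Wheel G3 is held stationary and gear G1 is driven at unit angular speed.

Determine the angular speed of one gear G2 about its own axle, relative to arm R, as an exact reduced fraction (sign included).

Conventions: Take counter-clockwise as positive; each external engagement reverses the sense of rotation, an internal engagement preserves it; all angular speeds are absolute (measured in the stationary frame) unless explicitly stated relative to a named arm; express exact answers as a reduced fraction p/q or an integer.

-700/429

class = planetary set [G3 = 28+2·11 = 50; Willis about the carrier]
ring teeth: 28 + 2·11 = 50
28(ω_sun−ω_arm) = −50(ω_ring−ω_arm),  ω_ring = 0, ω_sun = 1
28(1−ω_arm) = −50(0−ω_arm)  ⇒  78·ω_arm = 28  ⇒  ω_arm = 14/39
sun–planet mesh: 28·(1−14/39) = −11·(ω_p−ω_arm)  ⇒  ω_p−ω_arm = -700/429
exact speed ratio = -700/429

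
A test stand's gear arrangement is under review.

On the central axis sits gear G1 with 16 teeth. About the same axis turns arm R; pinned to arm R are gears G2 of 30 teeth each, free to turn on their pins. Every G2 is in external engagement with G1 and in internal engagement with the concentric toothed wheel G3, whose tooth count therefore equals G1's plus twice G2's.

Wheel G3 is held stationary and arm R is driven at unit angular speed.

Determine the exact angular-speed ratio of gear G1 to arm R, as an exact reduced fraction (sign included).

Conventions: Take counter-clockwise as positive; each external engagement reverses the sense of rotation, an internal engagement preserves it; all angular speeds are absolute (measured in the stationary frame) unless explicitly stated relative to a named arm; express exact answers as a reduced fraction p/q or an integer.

23/4

planetary set (16T centre, 30T on arm, 76T internal) — Willis relation
ring teeth: 16 + 2·30 = 76
16(ω_sun−ω_arm) = −76(ω_ring−ω_arm),  ω_ring = 0, ω_arm = 1
ω_sun = 1 − (76/16)(0−1) = 23/4
ω_out/ω_in = 23/4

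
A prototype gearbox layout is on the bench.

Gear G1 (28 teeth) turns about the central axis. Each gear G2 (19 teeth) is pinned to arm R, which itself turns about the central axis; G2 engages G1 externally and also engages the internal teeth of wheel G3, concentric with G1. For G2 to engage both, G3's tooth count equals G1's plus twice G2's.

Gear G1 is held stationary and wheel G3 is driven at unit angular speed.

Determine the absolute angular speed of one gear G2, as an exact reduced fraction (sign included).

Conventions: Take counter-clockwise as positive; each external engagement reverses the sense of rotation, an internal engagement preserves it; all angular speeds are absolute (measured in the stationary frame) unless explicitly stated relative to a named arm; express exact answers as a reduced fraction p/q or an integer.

33/19

class = planetary set [G3 = 28+2·19 = 66; Willis about the carrier]
ring teeth: 28 + 2·19 = 66
28(ω_sun−ω_arm) = −66(ω_ring−ω_arm),  ω_sun = 0, ω_ring = 1
28(0−ω_arm) = −66(1−ω_arm)  ⇒  94·ω_arm = 66  ⇒  ω_arm = 33/47
sun–planet mesh: 28·(0−33/47) = −19·(ω_p−ω_arm)  ⇒  ω_p−ω_arm = 924/893
ω_p = 33/47 + 924/893 = 33/19
exact speed ratio = 33/19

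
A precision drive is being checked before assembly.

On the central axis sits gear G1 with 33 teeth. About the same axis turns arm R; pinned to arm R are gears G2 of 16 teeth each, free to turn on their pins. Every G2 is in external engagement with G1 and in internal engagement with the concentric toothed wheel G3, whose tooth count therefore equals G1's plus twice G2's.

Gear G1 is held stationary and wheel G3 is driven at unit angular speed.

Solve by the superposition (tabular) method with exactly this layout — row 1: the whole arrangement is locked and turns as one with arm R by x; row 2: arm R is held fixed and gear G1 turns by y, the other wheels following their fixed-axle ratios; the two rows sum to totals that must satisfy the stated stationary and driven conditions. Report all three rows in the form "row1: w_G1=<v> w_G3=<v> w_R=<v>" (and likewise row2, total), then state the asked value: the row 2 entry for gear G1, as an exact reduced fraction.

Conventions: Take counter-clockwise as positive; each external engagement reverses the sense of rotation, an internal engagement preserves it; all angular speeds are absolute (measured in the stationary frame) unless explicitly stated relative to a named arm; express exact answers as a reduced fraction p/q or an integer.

row1: w_G1=65/98 w_G3=65/98 w_R=65/98
row2: w_G1=-65/98 w_G3=33/98 w_R=0
total: w_G1=0 w_G3=1 w_R=65/98
asked value: -65/98

recognized (axles ride arm R): planetary set, 33/16/65 teeth
row 1 (train locked, turned with arm): all members turn x
row 2 (arm held, sun turns y): ω_ring = −(33/65)·y, ω_arm = 0
boundary: total ω_sun = x + y = 0 and total ω_ring = x − (33/65)·y = 1  ⇒  y = -65/98, x = 65/98
row 2 ring = −(33/65)·(-65/98) = 33/98
totals (row 1 + row 2): sun 65/98 + (-65/98) = 0, ring 65/98 + 33/98 = 1, arm 65/98 + 0 = 65/98
asked cell (row2, sun) = -65/98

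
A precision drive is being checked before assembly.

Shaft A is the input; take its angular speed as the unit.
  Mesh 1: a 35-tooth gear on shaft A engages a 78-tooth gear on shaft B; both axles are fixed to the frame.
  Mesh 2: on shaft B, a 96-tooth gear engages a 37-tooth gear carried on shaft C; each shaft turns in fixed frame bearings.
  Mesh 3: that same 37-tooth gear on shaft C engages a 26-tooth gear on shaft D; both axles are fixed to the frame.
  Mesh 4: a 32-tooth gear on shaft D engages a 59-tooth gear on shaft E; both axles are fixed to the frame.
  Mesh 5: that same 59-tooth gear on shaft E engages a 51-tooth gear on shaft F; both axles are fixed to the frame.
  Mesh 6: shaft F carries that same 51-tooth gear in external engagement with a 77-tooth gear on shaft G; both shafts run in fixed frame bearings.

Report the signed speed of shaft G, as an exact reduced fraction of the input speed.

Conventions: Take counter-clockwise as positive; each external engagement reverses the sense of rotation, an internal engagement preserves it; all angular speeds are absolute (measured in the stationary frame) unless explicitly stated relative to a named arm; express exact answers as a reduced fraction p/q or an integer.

6-mesh fixed-axis compound train (all bearings frame-fixed)
mesh 1 [35T→78T]: |ω|/ω_in = 1×35/78 = 35/78, sense flips to −
mesh 2 [96T→37T]: |ω|/ω_in = (35/78)×96/37 = 560/481, sense flips to +
mesh 3 [37T→26T]: |ω|/ω_in = (560/481)×37/26 = 280/169, sense flips to −
mesh 4 [32T→59T]: |ω|/ω_in = (280/169)×32/59 = 8960/9971, sense flips to +
mesh 5 [59T→51T]: |ω|/ω_in = (8960/9971)×59/51 = 8960/8619, sense flips to −
mesh 6 [51T→77T]: |ω|/ω_in = (8960/8619)×51/77 = 1280/1859, sense flips to +
signed output speed (× input speed) = 1280/1859

1280/1859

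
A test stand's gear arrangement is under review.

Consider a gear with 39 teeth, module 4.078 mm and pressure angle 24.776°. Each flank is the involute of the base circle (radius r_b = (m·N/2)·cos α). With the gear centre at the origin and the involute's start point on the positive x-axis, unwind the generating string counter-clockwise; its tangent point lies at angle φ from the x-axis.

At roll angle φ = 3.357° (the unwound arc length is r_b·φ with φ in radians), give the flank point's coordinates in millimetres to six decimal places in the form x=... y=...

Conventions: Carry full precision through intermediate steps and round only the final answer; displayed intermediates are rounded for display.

x=72.325161 y=0.004839

single-mesh involute tooth geometry (39T wheel at module 4.078)
pitch radius r_p = m·N/2 = 4.078·39/2 = 79.521000
base radius r_b = r_p·cos α = 79.521000·cos 24.776° = 72.201338
roll angle φ = 3.357° = 0.05859070 rad
x = r_b·(cos φ + φ·sin φ) = 72.325161
y = r_b·(sin φ − φ·cos φ) = 0.004839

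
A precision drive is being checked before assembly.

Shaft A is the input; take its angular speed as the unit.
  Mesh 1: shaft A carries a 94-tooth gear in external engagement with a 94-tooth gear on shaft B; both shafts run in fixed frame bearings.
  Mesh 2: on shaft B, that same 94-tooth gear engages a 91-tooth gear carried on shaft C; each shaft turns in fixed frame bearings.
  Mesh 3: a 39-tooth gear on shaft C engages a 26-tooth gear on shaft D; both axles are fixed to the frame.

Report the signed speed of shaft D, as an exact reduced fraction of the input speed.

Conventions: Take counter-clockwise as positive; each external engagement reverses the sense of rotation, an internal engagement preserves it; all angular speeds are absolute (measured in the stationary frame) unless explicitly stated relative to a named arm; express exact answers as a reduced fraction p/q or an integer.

3-mesh fixed-axis compound train (all bearings frame-fixed)
mesh 1 [94T→94T]: |ω|/ω_in = 1×94/94 = 1, sense flips to −
mesh 2 [94T→91T]: |ω|/ω_in = 1×94/91 = 94/91, sense flips to +
mesh 3 [39T→26T]: |ω|/ω_in = (94/91)×39/26 = 141/91, sense flips to −
signed output speed (× input speed) = -141/91

-141/91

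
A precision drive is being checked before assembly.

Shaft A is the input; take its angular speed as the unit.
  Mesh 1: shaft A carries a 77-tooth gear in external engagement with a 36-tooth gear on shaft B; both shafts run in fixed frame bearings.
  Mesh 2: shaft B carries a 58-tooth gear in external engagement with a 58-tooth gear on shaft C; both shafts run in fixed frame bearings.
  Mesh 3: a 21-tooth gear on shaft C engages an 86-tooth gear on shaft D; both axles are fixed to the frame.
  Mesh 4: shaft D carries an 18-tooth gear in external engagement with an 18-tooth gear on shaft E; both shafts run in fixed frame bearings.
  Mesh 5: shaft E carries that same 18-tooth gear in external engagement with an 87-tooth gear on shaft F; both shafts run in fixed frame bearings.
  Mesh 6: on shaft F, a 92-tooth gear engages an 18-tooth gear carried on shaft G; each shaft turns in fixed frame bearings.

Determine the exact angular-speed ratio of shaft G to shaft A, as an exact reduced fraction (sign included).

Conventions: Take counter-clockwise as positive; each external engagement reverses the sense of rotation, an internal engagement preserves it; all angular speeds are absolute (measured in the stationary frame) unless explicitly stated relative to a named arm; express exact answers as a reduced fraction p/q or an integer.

class = fixed-axis compound train [6 meshes; 6 ratios multiply, 6 sense flips]
mesh 1 [77T→36T]: running ratio 77/36, sense −
mesh 2 [58T→58T]: running ratio 77/36, sense +
mesh 3 [21T→86T]: running ratio 539/1032, sense −
mesh 4 [18T→18T]: running ratio 539/1032, sense +
mesh 5 [18T→87T]: running ratio 539/4988, sense −
mesh 6 [92T→18T]: running ratio 12397/22446, sense +
ω_out/ω_in = 12397/22446

12397/22446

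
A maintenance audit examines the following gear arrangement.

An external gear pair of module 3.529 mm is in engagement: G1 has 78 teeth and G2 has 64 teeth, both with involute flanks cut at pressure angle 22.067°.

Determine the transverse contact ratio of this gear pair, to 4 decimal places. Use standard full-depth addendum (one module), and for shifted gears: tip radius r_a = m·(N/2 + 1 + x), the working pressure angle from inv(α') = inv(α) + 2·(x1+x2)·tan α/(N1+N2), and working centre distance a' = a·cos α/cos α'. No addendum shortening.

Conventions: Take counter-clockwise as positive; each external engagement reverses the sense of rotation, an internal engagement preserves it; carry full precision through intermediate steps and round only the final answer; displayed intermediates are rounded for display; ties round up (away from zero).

topology: single-mesh involute geometry — m = 3.529, 78T/64T pair
base radii: r_b1 = 127.548864, r_b2 = 104.655478
tip radii: r_a1 = 141.160000, r_a2 = 116.457000
no profile shift: α' = α, a' = a
action lengths: √(r_a1²−r_b1²) = 60.476714, √(r_a2²−r_b2²) = 51.082910
base pitch p_b = π·m·cos α = 10.274528
CR = (60.476714 + 51.082910 − 250.559000·sin 22.06700°)/10.274528 = 1.696134
contact ratio ≈ 1.6961

1.6961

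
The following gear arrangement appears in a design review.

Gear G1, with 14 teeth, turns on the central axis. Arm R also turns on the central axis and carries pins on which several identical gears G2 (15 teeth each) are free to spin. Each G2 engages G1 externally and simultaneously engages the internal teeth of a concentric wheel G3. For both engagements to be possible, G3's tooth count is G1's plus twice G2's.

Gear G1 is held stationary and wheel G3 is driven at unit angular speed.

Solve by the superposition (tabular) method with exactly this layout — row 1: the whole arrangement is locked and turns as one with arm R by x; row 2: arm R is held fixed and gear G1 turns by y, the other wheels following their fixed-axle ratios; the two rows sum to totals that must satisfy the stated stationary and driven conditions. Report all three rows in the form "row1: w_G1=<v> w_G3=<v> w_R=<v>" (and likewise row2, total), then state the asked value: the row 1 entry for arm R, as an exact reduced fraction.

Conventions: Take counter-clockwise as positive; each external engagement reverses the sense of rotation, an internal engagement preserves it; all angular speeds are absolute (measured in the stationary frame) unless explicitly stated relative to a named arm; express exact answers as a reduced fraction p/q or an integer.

row1: w_G1=22/29 w_G3=22/29 w_R=22/29
row2: w_G1=-22/29 w_G3=7/29 w_R=0
total: w_G1=0 w_G3=1 w_R=22/29
asked value: 22/29

class = planetary set [G3 = 14+2·15 = 44; Willis about the carrier]
superposition row 1 [locked train]: every member turns x
row 2 (arm held, sun turns y): ω_ring = −(14/44)·y, ω_arm = 0
boundary: total ω_sun = x + y = 0 and total ω_ring = x − (14/44)·y = 1  ⇒  y = -22/29, x = 22/29
row 2 ring = −(14/44)·(-22/29) = 7/29
totals (row 1 + row 2): sun 22/29 + (-22/29) = 0, ring 22/29 + 7/29 = 1, arm 22/29 + 0 = 22/29
asked cell (row1, arm) = 22/29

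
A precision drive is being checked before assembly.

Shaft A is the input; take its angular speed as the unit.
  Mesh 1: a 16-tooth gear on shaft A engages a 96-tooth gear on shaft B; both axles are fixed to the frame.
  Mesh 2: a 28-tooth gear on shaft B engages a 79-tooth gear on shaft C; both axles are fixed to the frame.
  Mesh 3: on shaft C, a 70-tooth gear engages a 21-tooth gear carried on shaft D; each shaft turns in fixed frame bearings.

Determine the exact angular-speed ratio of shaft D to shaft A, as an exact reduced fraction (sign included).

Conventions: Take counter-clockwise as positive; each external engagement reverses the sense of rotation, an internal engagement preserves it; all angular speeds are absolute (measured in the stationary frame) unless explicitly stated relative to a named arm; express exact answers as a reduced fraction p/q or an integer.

-140/711

class = fixed-axis compound train [3 meshes; 3 ratios multiply, 3 sense flips]
mesh 1 [16T→96T]: running ratio 1/6, sense −
mesh 2 [28T→79T]: running ratio 14/237, sense +
mesh 3 [70T→21T]: running ratio 140/711, sense −
ω_out/ω_in = -140/711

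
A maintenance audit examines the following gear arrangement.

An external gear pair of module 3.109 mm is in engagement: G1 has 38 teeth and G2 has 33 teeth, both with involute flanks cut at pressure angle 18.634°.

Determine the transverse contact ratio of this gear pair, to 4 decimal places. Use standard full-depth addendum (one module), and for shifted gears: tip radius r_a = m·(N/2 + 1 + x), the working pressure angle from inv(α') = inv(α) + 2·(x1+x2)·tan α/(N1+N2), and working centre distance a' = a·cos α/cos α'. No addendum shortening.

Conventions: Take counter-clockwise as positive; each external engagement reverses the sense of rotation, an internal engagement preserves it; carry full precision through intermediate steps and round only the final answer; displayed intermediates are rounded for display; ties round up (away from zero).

topology: single-mesh involute geometry — m = 3.109, 38T/33T pair
base radii: r_b1 = 55.974437, r_b2 = 48.609380
tip radii: r_a1 = 62.180000, r_a2 = 54.407500
no profile shift: α' = α, a' = a
action lengths: √(r_a1²−r_b1²) = 27.077939, √(r_a2²−r_b2²) = 24.439809
base pitch p_b = π·m·cos α = 9.255204
CR = (27.077939 + 24.439809 − 110.369500·sin 18.63400°)/9.255204 = 1.756018
contact ratio ≈ 1.7560

1.7560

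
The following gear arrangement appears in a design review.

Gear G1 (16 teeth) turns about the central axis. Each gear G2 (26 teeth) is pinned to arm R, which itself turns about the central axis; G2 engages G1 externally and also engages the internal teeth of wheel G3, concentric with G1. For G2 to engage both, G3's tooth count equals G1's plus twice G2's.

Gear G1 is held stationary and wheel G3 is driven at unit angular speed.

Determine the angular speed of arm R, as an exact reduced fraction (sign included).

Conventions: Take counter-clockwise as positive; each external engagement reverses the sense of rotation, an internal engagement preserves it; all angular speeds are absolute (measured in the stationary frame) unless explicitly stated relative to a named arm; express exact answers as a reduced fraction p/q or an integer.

topology: planetary set — G1 16T / G2 26T / G3 68T, arm = carrier (Willis)
ring teeth: 16 + 2·26 = 68
16(ω_sun−ω_arm) = −68(ω_ring−ω_arm),  ω_sun = 0, ω_ring = 1
16(0−ω_arm) = −68(1−ω_arm)  ⇒  84·ω_arm = 68  ⇒  ω_arm = 17/21
exact speed ratio = 17/21

17/21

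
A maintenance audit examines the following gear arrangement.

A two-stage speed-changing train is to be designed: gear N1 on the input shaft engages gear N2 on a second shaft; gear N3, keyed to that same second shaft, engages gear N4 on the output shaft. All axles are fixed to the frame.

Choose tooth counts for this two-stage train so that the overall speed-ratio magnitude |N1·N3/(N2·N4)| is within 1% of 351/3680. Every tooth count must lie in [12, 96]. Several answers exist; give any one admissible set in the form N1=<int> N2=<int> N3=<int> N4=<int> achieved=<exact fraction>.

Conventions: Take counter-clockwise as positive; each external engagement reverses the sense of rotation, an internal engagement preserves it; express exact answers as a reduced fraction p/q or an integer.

class = fixed-axis compound train [2-stage, 351/3680 wanted]
target = 351/3680 in lowest terms: an exact hit needs N1·N3 = k·351 and N2·N4 = k·3680 for one integer k, every count in [12, 96]; additionally prefer no 1:1 stage (N1 ≠ N2, N3 ≠ N4)
k = 1: N1·N3 = 351 = 13·27, N2·N4 = 3680 = 40·92
achieved = 13·27/(40·92) = 351/3680; |achieved − target| = 0 ≤ 351/368000 ✓

N1=13 N2=40 N3=27 N4=92 achieved=351/3680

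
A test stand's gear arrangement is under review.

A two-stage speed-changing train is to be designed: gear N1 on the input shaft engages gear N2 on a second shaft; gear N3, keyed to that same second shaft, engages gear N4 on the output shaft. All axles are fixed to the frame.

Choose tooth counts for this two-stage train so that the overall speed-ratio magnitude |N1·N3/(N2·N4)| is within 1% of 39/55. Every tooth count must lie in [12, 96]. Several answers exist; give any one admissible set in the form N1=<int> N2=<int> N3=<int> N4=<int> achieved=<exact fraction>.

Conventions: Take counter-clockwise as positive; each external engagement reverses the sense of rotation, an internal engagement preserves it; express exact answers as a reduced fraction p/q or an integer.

N1=13 N2=15 N3=18 N4=22 achieved=39/55

topology: fixed-axis compound train — 2 stages, target 39/55
target = 39/55 in lowest terms: an exact hit needs N1·N3 = k·39 and N2·N4 = k·55 for one integer k, every count in [12, 96]; additionally prefer no 1:1 stage (N1 ≠ N2, N3 ≠ N4)
k = 1…5: no 1:1-free in-range split of k·39 and k·55 into factor pairs; take k = 6
k = 6: N1·N3 = 234 = 13·18, N2·N4 = 330 = 15·22
achieved = 13·18/(15·22) = 39/55; |achieved − target| = 0 ≤ 39/5500 ✓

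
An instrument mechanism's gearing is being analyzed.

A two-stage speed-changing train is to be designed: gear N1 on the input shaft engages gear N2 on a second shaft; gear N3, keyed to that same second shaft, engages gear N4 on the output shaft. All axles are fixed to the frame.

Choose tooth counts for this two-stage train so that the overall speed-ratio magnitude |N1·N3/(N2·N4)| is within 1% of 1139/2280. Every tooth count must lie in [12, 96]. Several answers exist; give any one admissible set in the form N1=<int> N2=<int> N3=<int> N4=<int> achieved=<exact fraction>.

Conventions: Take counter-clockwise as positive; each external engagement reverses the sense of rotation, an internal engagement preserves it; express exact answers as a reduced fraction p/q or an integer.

N1=17 N2=24 N3=67 N4=95 achieved=1139/2280

design class (target 1139/2280): fixed-axis compound train
target = 1139/2280 in lowest terms: an exact hit needs N1·N3 = k·1139 and N2·N4 = k·2280 for one integer k, every count in [12, 96]; additionally prefer no 1:1 stage (N1 ≠ N2, N3 ≠ N4)
k = 1: N1·N3 = 1139 = 17·67, N2·N4 = 2280 = 24·95
achieved = 17·67/(24·95) = 1139/2280; |achieved − target| = 0 ≤ 1139/228000 ✓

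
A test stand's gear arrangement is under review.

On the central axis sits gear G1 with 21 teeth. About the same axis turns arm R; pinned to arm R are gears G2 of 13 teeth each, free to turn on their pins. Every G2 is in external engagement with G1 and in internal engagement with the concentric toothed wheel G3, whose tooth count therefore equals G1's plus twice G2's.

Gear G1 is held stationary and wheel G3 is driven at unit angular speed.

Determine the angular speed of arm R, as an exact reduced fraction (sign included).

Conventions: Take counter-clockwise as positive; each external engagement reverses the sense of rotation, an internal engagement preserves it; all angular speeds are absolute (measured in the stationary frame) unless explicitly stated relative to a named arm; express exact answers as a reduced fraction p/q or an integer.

47/68

planetary set (21T centre, 13T on arm, 47T internal) — Willis relation
ring teeth: 21 + 2·13 = 47
21(ω_sun−ω_arm) = −47(ω_ring−ω_arm),  ω_sun = 0, ω_ring = 1
21(0−ω_arm) = −47(1−ω_arm)  ⇒  68·ω_arm = 47  ⇒  ω_arm = 47/68
exact speed ratio = 47/68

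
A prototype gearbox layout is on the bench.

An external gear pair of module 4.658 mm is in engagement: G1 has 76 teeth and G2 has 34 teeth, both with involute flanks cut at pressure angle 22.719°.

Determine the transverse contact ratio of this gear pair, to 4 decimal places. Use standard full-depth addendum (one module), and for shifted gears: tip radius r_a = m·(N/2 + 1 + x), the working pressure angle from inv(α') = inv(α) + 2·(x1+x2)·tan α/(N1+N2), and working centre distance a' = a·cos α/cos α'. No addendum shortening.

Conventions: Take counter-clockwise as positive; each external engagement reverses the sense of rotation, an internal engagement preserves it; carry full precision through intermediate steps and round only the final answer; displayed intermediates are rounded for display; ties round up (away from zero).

class = single-mesh tooth geometry [involute pair 76T × 34T, m = 4.658]
base radii: r_b1 = 163.270272, r_b2 = 73.041964
tip radii: r_a1 = 181.662000, r_a2 = 83.844000
no profile shift: α' = α, a' = a
action lengths: √(r_a1²−r_b1²) = 79.648607, √(r_a2²−r_b2²) = 41.166587
base pitch p_b = π·m·cos α = 13.498123
CR = (79.648607 + 41.166587 − 256.190000·sin 22.71900°)/13.498123 = 1.620341
contact ratio ≈ 1.6203

1.6203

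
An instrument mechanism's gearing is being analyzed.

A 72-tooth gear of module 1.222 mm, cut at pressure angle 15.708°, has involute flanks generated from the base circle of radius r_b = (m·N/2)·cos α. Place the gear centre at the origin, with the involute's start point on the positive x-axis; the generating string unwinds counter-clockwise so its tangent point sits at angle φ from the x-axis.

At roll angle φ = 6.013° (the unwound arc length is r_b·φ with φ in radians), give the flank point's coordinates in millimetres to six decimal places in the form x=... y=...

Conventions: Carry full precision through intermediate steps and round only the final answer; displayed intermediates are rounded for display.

x=42.581643 y=0.016299

topology: single-mesh involute geometry — m = 1.222, N = 72
pitch radius r_p = m·N/2 = 1.222·72/2 = 43.992000
base radius r_b = r_p·cos α = 43.992000·cos 15.708° = 42.349073
roll angle φ = 6.013° = 0.10494665 rad
x = r_b·(cos φ + φ·sin φ) = 42.581643
y = r_b·(sin φ − φ·cos φ) = 0.016299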